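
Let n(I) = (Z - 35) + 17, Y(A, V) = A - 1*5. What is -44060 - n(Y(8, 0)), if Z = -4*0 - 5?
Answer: -44037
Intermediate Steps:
Z = -5 (Z = 0 - 5 = -5)
Y(A, V) = -5 + A (Y(A, V) = A - 5 = -5 + A)
n(I) = -23 (n(I) = (-5 - 35) + 17 = -40 + 17 = -23)
-44060 - n(Y(8, 0)) = -44060 - 1*(-23) = -44060 + 23 = -44037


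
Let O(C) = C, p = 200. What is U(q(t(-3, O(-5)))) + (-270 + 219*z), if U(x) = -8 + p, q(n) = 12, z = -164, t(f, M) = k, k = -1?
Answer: -35994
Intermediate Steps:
t(f, M) = -1
U(x) = 192 (U(x) = -8 + 200 = 192)
U(q(t(-3, O(-5)))) + (-270 + 219*z) = 192 + (-270 + 219*(-164)) = 192 + (-270 - 35916) = 192 - 36186 = -35994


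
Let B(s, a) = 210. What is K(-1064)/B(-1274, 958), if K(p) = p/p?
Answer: 1/210 ≈ 0.0047619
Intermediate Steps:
K(p) = 1
K(-1064)/B(-1274, 958) = 1/210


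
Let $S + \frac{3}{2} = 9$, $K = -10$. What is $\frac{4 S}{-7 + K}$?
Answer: $- \frac{30}{17} \approx -1.7647$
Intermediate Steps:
$S = \frac{15}{2}$ ($S = - \frac{3}{2} + 9 = \frac{15}{2} \approx 7.5$)
$\frac{4 S}{-7 + K} = \frac{4 \cdot \frac{15}{2}}{-7 - 10} = \frac{30}{-17} = 30 \left(- \frac{1}{17}\right) = - \frac{30}{17}$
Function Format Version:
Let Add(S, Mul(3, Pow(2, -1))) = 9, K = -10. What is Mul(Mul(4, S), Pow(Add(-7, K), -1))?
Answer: Rational(-30, 17) ≈ -1.7647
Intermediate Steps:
S = Rational(15, 2) (S = Add(Rational(-3, 2), 9) = Rational(15, 2) ≈ 7.5000)
Mul(Mul(4, S), Pow(Add(-7, K), -1)) = Mul(Mul(4, Rational(15, 2)), Pow(Add(-7, -10), -1)) = Mul(30, Pow(-17, -1)) = Mul(30, Rational(-1, 17)) = Rational(-30, 17)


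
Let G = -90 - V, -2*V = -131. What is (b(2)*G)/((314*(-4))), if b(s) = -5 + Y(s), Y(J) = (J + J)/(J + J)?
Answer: -311/628 ≈ -0.49522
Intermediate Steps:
Y(J) = 1 (Y(J) = (2*J)/((2*J)) = (2*J)*(1/(2*J)) = 1)
V = 131/2 (V = -½*(-131) = 131/2 ≈ 65.500)
b(s) = -4 (b(s) = -5 + 1 = -4)
G = -311/2 (G = -90 - 1*131/2 = -90 - 131/2 = -311/2 ≈ -155.50)
(b(2)*G)/((314*(-4))) = (-4*(-311/2))/((314*(-4))) = 622/(-1256) = 622*(-1/1256) = -311/628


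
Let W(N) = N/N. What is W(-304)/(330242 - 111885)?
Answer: 1/218357 ≈ 4.5797e-6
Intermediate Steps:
W(N) = 1
W(-304)/(330242 - 111885) = 1/(330242 - 111885) = 1/218357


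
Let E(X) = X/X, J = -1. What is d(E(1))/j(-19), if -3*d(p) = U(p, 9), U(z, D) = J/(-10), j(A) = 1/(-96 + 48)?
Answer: 8/5 ≈ 1.6000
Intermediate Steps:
E(X) = 1
j(A) = -1/48 (j(A) = 1/(-48) = -1/48)
U(z, D) = 1/10 (U(z, D) = -1/(-10) = -1*(-1/10) = 1/10)
d(p) = -1/30 (d(p) = -1/3*1/10 = -1/30)
d(E(1))/j(-19) = -1/(30*(-1/48)) = -1/30*(-48) = 8/5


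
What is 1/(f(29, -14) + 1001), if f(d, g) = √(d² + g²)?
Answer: 1001/1000964 - √1037/1000964 ≈ 0.00096786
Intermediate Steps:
1/(f(29, -14) + 1001) = 1/(√(29² + (-14)²) + 1001) = 1/(√(841 + 196) + 1001) = 1/(√1037 + 1001) = 1/(1001 + √1037)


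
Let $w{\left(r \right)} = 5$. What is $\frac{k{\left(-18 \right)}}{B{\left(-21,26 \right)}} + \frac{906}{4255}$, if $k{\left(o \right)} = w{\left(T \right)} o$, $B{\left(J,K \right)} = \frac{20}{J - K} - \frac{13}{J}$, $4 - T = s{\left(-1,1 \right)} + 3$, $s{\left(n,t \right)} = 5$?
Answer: $- \frac{377798604}{812705} \approx -464.87$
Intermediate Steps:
$T = -4$ ($T = 4 - \left(5 + 3\right) = 4 - 8 = -4$)
$B{\left(J,K \right)} = - \frac{13}{J} + \frac{20}{J - K}$
$k{\left(o \right)} = 5 o$
$\frac{k{\left(-18 \right)}}{B{\left(-21,26 \right)}} + \frac{906}{4255} = \frac{5 \left(-18\right)}{\frac{1}{-21} \frac{1}{-21 - 26} \left(7 \left(-21\right) + 13 \cdot 26\right)} + \frac{906}{4255} = - \frac{90}{\left(- \frac{1}{21}\right) \frac{1}{-21 - 26} \left(-147 + 338\right)} + 906 \cdot \frac{1}{4255} = - \frac{90}{\left(- \frac{1}{21}\right) \frac{1}{-47} \cdot 191} + \frac{906}{4255} = - \frac{90}{\left(- \frac{1}{21}\right) \left(- \frac{1}{47}\right) 191} + \frac{906}{4255} = - \frac{90}{\frac{191}{987}} + \frac{906}{4255} = \left(-90\right) \frac{987}{191} + \frac{906}{4255} = - \frac{88830}{191} + \frac{906}{4255} = - \frac{377798604}{812705}$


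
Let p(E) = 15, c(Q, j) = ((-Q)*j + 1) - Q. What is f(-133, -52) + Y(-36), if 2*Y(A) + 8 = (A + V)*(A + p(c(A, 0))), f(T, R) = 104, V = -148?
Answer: 2032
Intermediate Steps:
c(Q, j) = 1 - Q - Q*j (c(Q, j) = (-Q*j + 1) - Q = (1 - Q*j) - Q = 1 - Q - Q*j)
Y(A) = -4 + (-148 + A)*(15 + A)/2 (Y(A) = -4 + ((A - 148)*(A + 15))/2 = -4 + ((-148 + A)*(15 + A))/2 = -4 + (-148 + A)*(15 + A)/2)
f(-133, -52) + Y(-36) = 104 + (-1114 + (½)*(-36)² - 133/2*(-36)) = 104 + (-1114 + (½)*1296 + 2394) = 104 + (-1114 + 648 + 2394) = 104 + 1928 = 2032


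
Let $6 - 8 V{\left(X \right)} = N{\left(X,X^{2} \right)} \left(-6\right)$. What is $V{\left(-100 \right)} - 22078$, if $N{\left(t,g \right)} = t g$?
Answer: $- \frac{3088309}{4} \approx -7.7208 \cdot 10^{5}$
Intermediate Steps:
$N{\left(t,g \right)} = g t$
$V{\left(X \right)} = \frac{3}{4} + \frac{3 X^{3}}{4}$ ($V{\left(X \right)} = \frac{3}{4} - \frac{X^{2} X \left(-6\right)}{8} = \frac{3}{4} - \frac{X^{3} \left(-6\right)}{8} = \frac{3}{4} - \frac{\left(-6\right) X^{3}}{8} = \frac{3}{4} + \frac{3 X^{3}}{4}$)
$V{\left(-100 \right)} - 22078 = \left(\frac{3}{4} + \frac{3 \left(-100\right)^{3}}{4}\right) - 22078 = \left(\frac{3}{4} + \frac{3}{4} \left(-1000000\right)\right) - 22078 = \left(\frac{3}{4} - 750000\right) - 22078 = - \frac{2999997}{4} - 22078 = - \frac{3088309}{4}$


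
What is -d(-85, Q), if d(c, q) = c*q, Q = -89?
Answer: -7565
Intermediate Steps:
-d(-85, Q) = -(-85)*(-89) = -1*7565 = -7565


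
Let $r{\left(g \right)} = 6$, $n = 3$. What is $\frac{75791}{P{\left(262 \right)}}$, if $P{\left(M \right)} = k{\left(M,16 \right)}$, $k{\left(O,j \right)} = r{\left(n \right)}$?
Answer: $\frac{75791}{6} \approx 12632.0$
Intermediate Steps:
$k{\left(O,j \right)} = 6$
$P{\left(M \right)} = 6$
$\frac{75791}{P{\left(262 \right)}} = \frac{75791}{6}$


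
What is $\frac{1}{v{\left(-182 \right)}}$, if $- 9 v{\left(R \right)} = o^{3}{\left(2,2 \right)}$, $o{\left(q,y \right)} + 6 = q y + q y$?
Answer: $- \frac{9}{8} \approx -1.125$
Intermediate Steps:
$o{\left(q,y \right)} = -6 + 2 q y$ ($o{\left(q,y \right)} = -6 + \left(q y + q y\right) = -6 + 2 q y$)
$v{\left(R \right)} = - \frac{8}{9}$ ($v{\left(R \right)} = - \frac{\left(-6 + 2 \cdot 2 \cdot 2\right)^{3}}{9} = - \frac{\left(-6 + 8\right)^{3}}{9} = - \frac{2^{3}}{9} = \left(- \frac{1}{9}\right) 8 = - \frac{8}{9}$)
$\frac{1}{v{\left(-182 \right)}} = \frac{1}{- \frac{8}{9}} = - \frac{9}{8}$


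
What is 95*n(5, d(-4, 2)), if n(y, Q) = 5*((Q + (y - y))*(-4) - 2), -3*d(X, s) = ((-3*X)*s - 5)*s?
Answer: 69350/3 ≈ 23117.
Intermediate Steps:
d(X, s) = -s*(-5 - 3*X*s)/3 (d(X, s) = -((-3*X)*s - 5)*s/3 = -(-3*X*s - 5)*s/3 = -(-5 - 3*X*s)*s/3 = -s*(-5 - 3*X*s)/3)
n(y, Q) = -10 - 20*Q (n(y, Q) = 5*((Q + 0)*(-4) - 2) = 5*(Q*(-4) - 2) = 5*(-4*Q - 2) = 5*(-2 - 4*Q) = -10 - 20*Q)
95*n(5, d(-4, 2)) = 95*(-10 - 20*2*(5 + 3*(-4)*2)/3) = 95*(-10 - 20*2*(5 - 24)/3) = 95*(-10 - 20*2*(-19)/3) = 95*(-10 - 20*(-38/3)) = 95*(-10 + 760/3) = 95*(730/3) = 69350/3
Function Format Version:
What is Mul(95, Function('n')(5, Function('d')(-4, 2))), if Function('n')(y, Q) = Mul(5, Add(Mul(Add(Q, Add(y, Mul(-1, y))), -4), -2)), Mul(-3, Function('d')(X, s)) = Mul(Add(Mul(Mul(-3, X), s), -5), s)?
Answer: Rational(69350, 3) ≈ 23117.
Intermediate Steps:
Function('d')(X, s) = Mul(Rational(-1, 3), s, Add(-5, Mul(-3, X, s))) (Function('d')(X, s) = Mul(Rational(-1, 3), Mul(Add(Mul(Mul(-3, X), s), -5), s)) = Mul(Rational(-1, 3), Mul(Add(Mul(-3, X, s), -5), s)) = Mul(Rational(-1, 3), Mul(Add(-5, Mul(-3, X, s)), s)) = Mul(Rational(-1, 3), Mul(s, Add(-5, Mul(-3, X, s)))) = Mul(Rational(-1, 3), s, Add(-5, Mul(-3, X, s))))
Function('n')(y, Q) = Add(-10, Mul(-20, Q)) (Function('n')(y, Q) = Mul(5, Add(Mul(Add(Q, 0), -4), -2)) = Mul(5, Add(Mul(Q, -4), -2)) = Mul(5, Add(Mul(-4, Q), -2)) = Mul(5, Add(-2, Mul(-4, Q))) = Add(-10, Mul(-20, Q)))
Mul(95, Function('n')(5, Function('d')(-4, 2))) = Mul(95, Add(-10, Mul(-20, Mul(Rational(1, 3), 2, Add(5, Mul(3, -4, 2)))))) = Mul(95, Add(-10, Mul(-20, Mul(Rational(1, 3), 2, Add(5, -24))))) = Mul(95, Add(-10, Mul(-20, Mul(Rational(1, 3), 2, -19)))) = Mul(95, Add(-10, Mul(-20, Rational(-38, 3)))) = Mul(95, Add(-10, Rational(760, 3))) = Mul(95, Rational(730, 3)) = Rational(69350, 3)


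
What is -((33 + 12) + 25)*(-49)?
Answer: 3430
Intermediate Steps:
-((33 + 12) + 25)*(-49) = -(45 + 25)*(-49) = -1*70*(-49) = -70*(-49) = 3430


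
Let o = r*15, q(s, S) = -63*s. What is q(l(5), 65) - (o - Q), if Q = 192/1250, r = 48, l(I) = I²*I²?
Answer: -25059279/625 ≈ -40095.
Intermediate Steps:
l(I) = I⁴
o = 720 (o = 48*15 = 720)
Q = 96/625 (Q = 192*(1/1250) = 96/625 ≈ 0.15360)
q(l(5), 65) - (o - Q) = -63*5⁴ - (720 - 1*96/625) = -63*625 - (720 - 96/625) = -39375 - 1*449904/625 = -39375 - 449904/625 = -25059279/625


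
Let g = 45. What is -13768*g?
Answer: -619560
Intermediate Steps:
-13768*g = -13768*45 = -619560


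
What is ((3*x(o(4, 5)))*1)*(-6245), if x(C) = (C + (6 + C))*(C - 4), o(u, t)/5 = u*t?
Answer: -370503360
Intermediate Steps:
o(u, t) = 5*t*u (o(u, t) = 5*(u*t) = 5*(t*u) = 5*t*u)
x(C) = (-4 + C)*(6 + 2*C) (x(C) = (6 + 2*C)*(-4 + C) = (-4 + C)*(6 + 2*C))
((3*x(o(4, 5)))*1)*(-6245) = ((3*(-24 - 10*5*4 + 2*(5*5*4)²))*1)*(-6245) = ((3*(-24 - 2*100 + 2*100²))*1)*(-6245) = ((3*(-24 - 200 + 2*10000))*1)*(-6245) = ((3*(-24 - 200 + 20000))*1)*(-6245) = ((3*19776)*1)*(-6245) = (59328*1)*(-6245) = 59328*(-6245) = -370503360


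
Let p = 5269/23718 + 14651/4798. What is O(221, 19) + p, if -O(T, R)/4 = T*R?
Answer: -477748656566/28449741 ≈ -16793.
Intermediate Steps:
O(T, R) = -4*R*T (O(T, R) = -4*T*R = -4*R*T)
p = 93193270/28449741 (p = 5269*(1/23718) + 14651*(1/4798) = 5269/23718 + 14651/4798 = 93193270/28449741 ≈ 3.2757)
O(221, 19) + p = -4*19*221 + 93193270/28449741 = -16796 + 93193270/28449741 = -477748656566/28449741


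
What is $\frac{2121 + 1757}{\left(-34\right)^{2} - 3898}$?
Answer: $- \frac{1939}{1371} \approx -1.4143$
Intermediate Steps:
$\frac{2121 + 1757}{\left(-34\right)^{2} - 3898} = \frac{3878}{1156 - 3898} = \frac{3878}{-2742} = 3878 \left(- \frac{1}{2742}\right) = - \frac{1939}{1371}$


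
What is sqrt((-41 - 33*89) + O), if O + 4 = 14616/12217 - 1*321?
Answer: 3*I*sqrt(54756777255)/12217 ≈ 57.461*I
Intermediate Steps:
O = -3955909/12217 (O = -4 + (14616/12217 - 1*321) = -4 + (14616*(1/12217) - 321) = -4 + (14616/12217 - 321) = -4 - 3907041/12217 = -3955909/12217 ≈ -323.80)
sqrt((-41 - 33*89) + O) = sqrt((-41 - 33*89) - 3955909/12217) = sqrt((-41 - 2937) - 3955909/12217) = sqrt(-2978 - 3955909/12217) = sqrt(-40338135/12217) = 3*I*sqrt(54756777255)/12217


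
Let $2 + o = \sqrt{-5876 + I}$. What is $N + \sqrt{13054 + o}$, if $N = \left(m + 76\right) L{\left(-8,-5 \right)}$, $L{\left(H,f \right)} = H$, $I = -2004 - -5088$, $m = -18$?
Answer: $-464 + \sqrt{13052 + 2 i \sqrt{698}} \approx -349.75 + 0.23125 i$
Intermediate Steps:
$I = 3084$ ($I = -2004 + 5088 = 3084$)
$o = -2 + 2 i \sqrt{698}$ ($o = -2 + \sqrt{-5876 + 3084} = -2 + \sqrt{-2792} = -2 + 2 i \sqrt{698} \approx -2.0 + 52.839 i$)
$N = -464$ ($N = \left(-18 + 76\right) \left(-8\right) = 58 \left(-8\right) = -464$)
$N + \sqrt{13054 + o} = -464 + \sqrt{13054 - \left(2 - 2 i \sqrt{698}\right)} = -464 + \sqrt{13052 + 2 i \sqrt{698}}$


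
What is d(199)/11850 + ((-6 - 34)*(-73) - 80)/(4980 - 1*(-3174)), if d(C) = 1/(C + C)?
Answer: 2232383359/6409451700 ≈ 0.34830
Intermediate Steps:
d(C) = 1/(2*C)
d(199)/11850 + ((-6 - 34)*(-73) - 80)/(4980 - 1*(-3174)) = ((½)/199)/11850 + ((-6 - 34)*(-73) - 80)/(4980 - 1*(-3174)) = ((½)*(1/199))*(1/11850) + (-40*(-73) - 80)/(4980 + 3174) = (1/398)*(1/11850) + (2920 - 80)/8154 = 1/4716300 + 2840*(1/8154) = 1/4716300 + 1420/4077 = 2232383359/6409451700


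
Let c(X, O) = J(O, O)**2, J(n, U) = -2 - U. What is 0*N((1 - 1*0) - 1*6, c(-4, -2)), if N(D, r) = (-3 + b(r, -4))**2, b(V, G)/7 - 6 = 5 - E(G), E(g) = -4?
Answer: 0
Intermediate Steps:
c(X, O) = (-2 - O)**2
b(V, G) = 105 (b(V, G) = 42 + 7*(5 - 1*(-4)) = 42 + 7*(5 + 4) = 42 + 7*9 = 42 + 63 = 105)
N(D, r) = 10404 (N(D, r) = (-3 + 105)**2 = 102**2 = 10404)
0*N((1 - 1*0) - 1*6, c(-4, -2)) = 0*10404 = 0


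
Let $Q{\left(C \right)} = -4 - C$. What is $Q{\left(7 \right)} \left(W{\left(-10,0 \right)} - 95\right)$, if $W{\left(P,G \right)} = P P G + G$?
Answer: $1045$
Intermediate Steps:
$W{\left(P,G \right)} = G + G P^{2}$ ($W{\left(P,G \right)} = P^{2} G + G = G P^{2} + G = G + G P^{2}$)
$Q{\left(7 \right)} \left(W{\left(-10,0 \right)} - 95\right) = \left(-4 - 7\right) \left(0 \left(1 + \left(-10\right)^{2}\right) - 95\right) = \left(-4 - 7\right) \left(0 \left(1 + 100\right) - 95\right) = - 11 \left(0 \cdot 101 - 95\right) = - 11 \left(0 - 95\right) = \left(-11\right) \left(-95\right) = 1045$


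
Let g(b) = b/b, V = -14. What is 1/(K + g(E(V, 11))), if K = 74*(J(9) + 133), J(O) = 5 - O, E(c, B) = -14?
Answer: 1/9547 ≈ 0.00010474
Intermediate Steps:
g(b) = 1
K = 9546 (K = 74*((5 - 1*9) + 133) = 74*((5 - 9) + 133) = 74*(-4 + 133) = 74*129 = 9546)
1/(K + g(E(V, 11))) = 1/(9546 + 1) = 1/9547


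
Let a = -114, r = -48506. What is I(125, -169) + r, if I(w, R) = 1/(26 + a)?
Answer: -4268529/88 ≈ -48506.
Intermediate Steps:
I(w, R) = -1/88 (I(w, R) = 1/(26 - 114) = 1/(-88) = -1/88)
I(125, -169) + r = -1/88 - 48506 = -4268529/88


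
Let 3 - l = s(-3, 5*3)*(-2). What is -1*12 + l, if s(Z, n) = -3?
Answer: -15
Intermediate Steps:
l = -3 (l = 3 - (-3)*(-2) = 3 - 1*6 = 3 - 6 = -3)
-1*12 + l = -1*12 - 3 = -12 - 3 = -15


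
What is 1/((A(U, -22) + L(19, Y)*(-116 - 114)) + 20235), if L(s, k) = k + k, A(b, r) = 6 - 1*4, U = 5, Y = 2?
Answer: 1/19317 ≈ 5.1768e-5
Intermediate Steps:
A(b, r) = 2 (A(b, r) = 6 - 4 = 2)
L(s, k) = 2*k
1/((A(U, -22) + L(19, Y)*(-116 - 114)) + 20235) = 1/((2 + (2*2)*(-116 - 114)) + 20235) = 1/((2 + 4*(-230)) + 20235) = 1/((2 - 920) + 20235) = 1/(-918 + 20235) = 1/19317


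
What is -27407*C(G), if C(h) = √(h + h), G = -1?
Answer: -27407*I*√2 ≈ -38759.0*I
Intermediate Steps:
C(h) = √2*√h (C(h) = √(2*h) = √2*√h)
-27407*C(G) = -27407*√2*√(-1) = -27407*√2*I = -27407*I*√2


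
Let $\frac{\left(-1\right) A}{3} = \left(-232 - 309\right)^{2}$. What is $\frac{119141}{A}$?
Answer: $- \frac{119141}{878043} \approx -0.13569$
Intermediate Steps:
$A = -878043$ ($A = - 3 \left(-232 - 309\right)^{2} = - 3 \left(-541\right)^{2} = \left(-3\right) 292681 = -878043$)
$\frac{119141}{A} = \frac{119141}{-878043} = 119141 \left(- \frac{1}{878043}\right) = - \frac{119141}{878043}$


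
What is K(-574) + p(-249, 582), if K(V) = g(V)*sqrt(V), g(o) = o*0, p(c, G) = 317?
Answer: 317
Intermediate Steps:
g(o) = 0
K(V) = 0 (K(V) = 0*sqrt(V) = 0)
K(-574) + p(-249, 582) = 0 + 317 = 317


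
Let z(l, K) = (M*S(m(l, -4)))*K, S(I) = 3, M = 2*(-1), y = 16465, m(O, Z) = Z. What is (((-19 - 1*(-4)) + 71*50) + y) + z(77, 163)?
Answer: 19022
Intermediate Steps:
M = -2
z(l, K) = -6*K (z(l, K) = (-2*3)*K = -6*K)
(((-19 - 1*(-4)) + 71*50) + y) + z(77, 163) = (((-19 - 1*(-4)) + 71*50) + 16465) - 6*163 = (((-19 + 4) + 3550) + 16465) - 978 = ((-15 + 3550) + 16465) - 978 = (3535 + 16465) - 978 = 20000 - 978 = 19022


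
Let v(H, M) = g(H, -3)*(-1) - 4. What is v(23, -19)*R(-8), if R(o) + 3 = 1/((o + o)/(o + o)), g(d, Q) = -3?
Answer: 2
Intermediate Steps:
v(H, M) = -1 (v(H, M) = -3*(-1) - 4 = 3 - 4 = -1)
R(o) = -2 (R(o) = -3 + 1/((o + o)/(o + o)) = -3 + 1/((2*o)/((2*o))) = -3 + 1/((2*o)*(1/(2*o))) = -3 + 1/1 = -3 + 1 = -2)
v(23, -19)*R(-8) = -1*(-2) = 2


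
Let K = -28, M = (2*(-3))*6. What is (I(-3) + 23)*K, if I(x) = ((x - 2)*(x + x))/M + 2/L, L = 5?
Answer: -9478/15 ≈ -631.87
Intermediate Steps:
M = -36 (M = -6*6 = -36)
I(x) = 2/5 - x*(-2 + x)/18 (I(x) = ((x - 2)*(x + x))/(-36) + 2/5 = ((-2 + x)*(2*x))*(-1/36) + 2*(1/5) = (2*x*(-2 + x))*(-1/36) + 2/5 = -x*(-2 + x)/18 + 2/5 = 2/5 - x*(-2 + x)/18)
(I(-3) + 23)*K = ((2/5 - 1/18*(-3)*(-2 - 3)) + 23)*(-28) = ((2/5 - 1/18*(-3)*(-5)) + 23)*(-28) = ((2/5 - 5/6) + 23)*(-28) = (-13/30 + 23)*(-28) = (677/30)*(-28) = -9478/15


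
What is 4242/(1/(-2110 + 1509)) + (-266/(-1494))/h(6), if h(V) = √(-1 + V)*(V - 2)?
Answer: -2549442 + 133*√5/14940 ≈ -2.5494e+6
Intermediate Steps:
h(V) = √(-1 + V)*(-2 + V)
4242/(1/(-2110 + 1509)) + (-266/(-1494))/h(6) = 4242/(1/(-2110 + 1509)) + (-266/(-1494))/((√(-1 + 6)*(-2 + 6))) = 4242/(1/(-601)) + (-266*(-1/1494))/((√5*4)) = 4242/(-1/601) + 133/(747*((4*√5))) = 4242*(-601) + 133*(√5/20)/747 = -2549442 + 133*√5/14940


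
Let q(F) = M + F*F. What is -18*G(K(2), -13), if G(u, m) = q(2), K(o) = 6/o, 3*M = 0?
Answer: -72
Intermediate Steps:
M = 0 (M = (⅓)*0 = 0)
q(F) = F² (q(F) = 0 + F*F = 0 + F² = F²)
G(u, m) = 4 (G(u, m) = 2² = 4)
-18*G(K(2), -13) = -18*4 = -72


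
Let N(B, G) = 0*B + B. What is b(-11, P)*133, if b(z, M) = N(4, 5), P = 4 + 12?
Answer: 532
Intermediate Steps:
P = 16
N(B, G) = B (N(B, G) = 0 + B = B)
b(z, M) = 4
b(-11, P)*133 = 4*133 = 532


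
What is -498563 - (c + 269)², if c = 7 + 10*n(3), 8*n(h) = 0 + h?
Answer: -9229169/16 ≈ -5.7682e+5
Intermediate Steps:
n(h) = h/8 (n(h) = (0 + h)/8 = h/8)
c = 43/4 (c = 7 + 10*((⅛)*3) = 7 + 10*(3/8) = 7 + 15/4 = 43/4 ≈ 10.750)
-498563 - (c + 269)² = -498563 - (43/4 + 269)² = -498563 - (1119/4)² = -498563 - 1*1252161/16 = -498563 - 1252161/16 = -9229169/16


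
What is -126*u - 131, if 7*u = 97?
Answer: -1877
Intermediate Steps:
u = 97/7 (u = (1/7)*97 = 97/7 ≈ 13.857)
-126*u - 131 = -126*97/7 - 131 = -1746 - 131 = -1877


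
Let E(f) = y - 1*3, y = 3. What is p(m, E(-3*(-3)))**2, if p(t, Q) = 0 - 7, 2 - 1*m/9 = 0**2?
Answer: 49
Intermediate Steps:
m = 18 (m = 18 - 9*0**2 = 18 - 9*0 = 18 + 0 = 18)
E(f) = 0 (E(f) = 3 - 1*3 = 3 - 3 = 0)
p(t, Q) = -7
p(m, E(-3*(-3)))**2 = (-7)**2 = 49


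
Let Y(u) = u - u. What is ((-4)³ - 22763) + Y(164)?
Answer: -22827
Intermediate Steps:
Y(u) = 0
((-4)³ - 22763) + Y(164) = ((-4)³ - 22763) + 0 = (-64 - 22763) + 0 = -22827 + 0 = -22827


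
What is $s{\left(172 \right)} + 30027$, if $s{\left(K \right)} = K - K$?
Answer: $30027$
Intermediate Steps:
$s{\left(K \right)} = 0$
$s{\left(172 \right)} + 30027 = 0 + 30027 = 30027$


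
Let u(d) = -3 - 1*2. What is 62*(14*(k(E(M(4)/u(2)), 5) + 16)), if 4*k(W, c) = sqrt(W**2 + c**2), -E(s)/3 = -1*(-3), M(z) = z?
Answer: 13888 + 217*sqrt(106) ≈ 16122.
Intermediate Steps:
u(d) = -5 (u(d) = -3 - 2 = -5)
E(s) = -9 (E(s) = -(-3)*(-3) = -3*3 = -9)
k(W, c) = sqrt(W**2 + c**2)/4
62*(14*(k(E(M(4)/u(2)), 5) + 16)) = 62*(14*(sqrt((-9)**2 + 5**2)/4 + 16)) = 62*(14*(sqrt(81 + 25)/4 + 16)) = 62*(14*(sqrt(106)/4 + 16)) = 62*(14*(16 + sqrt(106)/4)) = 62*(224 + 7*sqrt(106)/2) = 13888 + 217*sqrt(106)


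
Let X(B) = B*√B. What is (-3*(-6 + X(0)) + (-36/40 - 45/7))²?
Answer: 558009/4900 ≈ 113.88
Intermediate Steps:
X(B) = B^(3/2)
(-3*(-6 + X(0)) + (-36/40 - 45/7))² = (-3*(-6 + 0^(3/2)) + (-36/40 - 45/7))² = (-3*(-6 + 0) + (-36*1/40 - 45*⅐))² = (-3*(-6) + (-9/10 - 45/7))² = (18 - 513/70)² = (747/70)² = 558009/4900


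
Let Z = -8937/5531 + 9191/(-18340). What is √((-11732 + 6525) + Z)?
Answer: I*√273472723571870815/7245610 ≈ 72.174*I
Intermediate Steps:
Z = -30677143/14491220 (Z = -8937*1/5531 + 9191*(-1/18340) = -8937/5531 - 1313/2620 = -30677143/14491220 ≈ -2.1169)
√((-11732 + 6525) + Z) = √((-11732 + 6525) - 30677143/14491220) = √(-5207 - 30677143/14491220) = √(-75486459683/14491220) = I*√273472723571870815/7245610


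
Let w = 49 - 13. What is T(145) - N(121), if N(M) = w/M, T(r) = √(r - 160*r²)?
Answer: -36/121 + I*√3363855 ≈ -0.29752 + 1834.1*I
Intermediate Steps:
w = 36
N(M) = 36/M
T(145) - N(121) = √(145*(1 - 160*145)) - 36/121 = √(145*(1 - 23200)) - 36/121 = √(145*(-23199)) - 1*36/121 = √(-3363855) - 36/121 = I*√3363855 - 36/121 = -36/121 + I*√3363855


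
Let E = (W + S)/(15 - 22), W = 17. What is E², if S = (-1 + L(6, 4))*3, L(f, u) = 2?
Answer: 400/49 ≈ 8.1633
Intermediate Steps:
S = 3 (S = (-1 + 2)*3 = 1*3 = 3)
E = -20/7 (E = (17 + 3)/(15 - 22) = 20/(-7) = 20*(-⅐) = -20/7 ≈ -2.8571)
E² = (-20/7)² = 400/49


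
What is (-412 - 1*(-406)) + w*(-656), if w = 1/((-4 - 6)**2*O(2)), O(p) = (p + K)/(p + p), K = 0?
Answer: -478/25 ≈ -19.120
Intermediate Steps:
O(p) = 1/2 (O(p) = (p + 0)/(p + p) = p/((2*p)) = p*(1/(2*p)) = 1/2)
w = 1/50 (w = 1/((-4 - 6)**2*(1/2)) = 1/((-10)**2*(1/2)) = 1/(100*(1/2)) = 1/50 ≈ 0.020000)
(-412 - 1*(-406)) + w*(-656) = (-412 - 1*(-406)) + (1/50)*(-656) = (-412 + 406) - 328/25 = -6 - 328/25 = -478/25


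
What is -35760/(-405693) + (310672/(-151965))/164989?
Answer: 99607607954656/1130195488935645 ≈ 0.088133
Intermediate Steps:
-35760/(-405693) + (310672/(-151965))/164989 = -35760*(-1/405693) + (310672*(-1/151965))*(1/164989) = 11920/135231 - 310672/151965*1/164989 = 11920/135231 - 310672/25072553385 = 99607607954656/1130195488935645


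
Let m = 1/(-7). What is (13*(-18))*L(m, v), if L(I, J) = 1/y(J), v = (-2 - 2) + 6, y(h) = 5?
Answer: -234/5 ≈ -46.800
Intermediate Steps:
v = 2 (v = -4 + 6 = 2)
m = -1/7 ≈ -0.14286
L(I, J) = 1/5
(13*(-18))*L(m, v) = (13*(-18))*(1/5) = -234*1/5 = -234/5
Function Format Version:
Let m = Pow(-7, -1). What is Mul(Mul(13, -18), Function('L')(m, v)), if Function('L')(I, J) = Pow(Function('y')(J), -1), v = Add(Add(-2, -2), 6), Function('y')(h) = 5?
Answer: Rational(-234, 5) ≈ -46.800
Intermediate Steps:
v = 2 (v = Add(-4, 6) = 2)
m = Rational(-1, 7) ≈ -0.14286
Function('L')(I, J) = Rational(1, 5) (Function('L')(I, J) = Pow(5, -1) = Rational(1, 5))
Mul(Mul(13, -18), Function('L')(m, v)) = Mul(Mul(13, -18), Rational(1, 5)) = Mul(-234, Rational(1, 5)) = Rational(-234, 5)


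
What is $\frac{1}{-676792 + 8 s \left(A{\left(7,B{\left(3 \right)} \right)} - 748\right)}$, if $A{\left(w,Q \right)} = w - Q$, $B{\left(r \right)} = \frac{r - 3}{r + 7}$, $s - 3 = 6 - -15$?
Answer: $- \frac{1}{819064} \approx -1.2209 \cdot 10^{-6}$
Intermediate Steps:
$s = 24$ ($s = 3 + \left(6 - -15\right) = 3 + \left(6 + 15\right) = 3 + 21 = 24$)
$B{\left(r \right)} = \frac{-3 + r}{7 + r}$
$\frac{1}{-676792 + 8 s \left(A{\left(7,B{\left(3 \right)} \right)} - 748\right)} = \frac{1}{-676792 + 8 \cdot 24 \left(\left(7 - \frac{-3 + 3}{7 + 3}\right) - 748\right)} = \frac{1}{-676792 + 192 \left(\left(7 - \frac{1}{10} \cdot 0\right) - 748\right)} = \frac{1}{-676792 + 192 \left(\left(7 - 0\right) - 748\right)} = \frac{1}{-676792 + 192 \left(\left(7 + 0\right) - 748\right)} = \frac{1}{-676792 + 192 \left(7 - 748\right)} = \frac{1}{-676792 + 192 \left(-741\right)} = \frac{1}{-676792 - 142272} = \frac{1}{-819064} = - \frac{1}{819064}$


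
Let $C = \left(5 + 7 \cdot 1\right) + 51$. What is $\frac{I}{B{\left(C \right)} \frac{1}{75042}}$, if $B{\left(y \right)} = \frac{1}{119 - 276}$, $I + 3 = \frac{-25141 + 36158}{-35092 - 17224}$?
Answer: $\frac{89949792555}{2378} \approx 3.7826 \cdot 10^{7}$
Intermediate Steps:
$I = - \frac{167965}{52316}$ ($I = -3 + \frac{-25141 + 36158}{-35092 - 17224} = -3 + \frac{11017}{-52316} = -3 + 11017 \left(- \frac{1}{52316}\right) = -3 - \frac{11017}{52316} = - \frac{167965}{52316} \approx -3.2106$)
$C = 63$ ($C = \left(5 + 7\right) + 51 = 12 + 51 = 63$)
$B{\left(y \right)} = - \frac{1}{157}$ ($B{\left(y \right)} = \frac{1}{-157} = - \frac{1}{157}$)
$\frac{I}{B{\left(C \right)} \frac{1}{75042}} = - \frac{167965}{52316 \left(- \frac{1}{157 \cdot 75042}\right)} = - \frac{167965}{52316 \left(\left(- \frac{1}{157}\right) \frac{1}{75042}\right)} = - \frac{167965}{52316 \left(- \frac{1}{11781594}\right)} = \left(- \frac{167965}{52316}\right) \left(-11781594\right) = \frac{89949792555}{2378}$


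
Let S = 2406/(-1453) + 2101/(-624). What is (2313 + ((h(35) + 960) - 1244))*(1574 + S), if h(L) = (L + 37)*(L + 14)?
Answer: 7905097185467/906672 ≈ 8.7188e+6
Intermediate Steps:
h(L) = (14 + L)*(37 + L) (h(L) = (37 + L)*(14 + L) = (14 + L)*(37 + L))
S = -4554097/906672 (S = 2406*(-1/1453) + 2101*(-1/624) = -2406/1453 - 2101/624 = -4554097/906672 ≈ -5.0229)
(2313 + ((h(35) + 960) - 1244))*(1574 + S) = (2313 + (((518 + 35**2 + 51*35) + 960) - 1244))*(1574 - 4554097/906672) = (2313 + (((518 + 1225 + 1785) + 960) - 1244))*(1422547631/906672) = (2313 + ((3528 + 960) - 1244))*(1422547631/906672) = (2313 + (4488 - 1244))*(1422547631/906672) = (2313 + 3244)*(1422547631/906672) = 5557*(1422547631/906672) = 7905097185467/906672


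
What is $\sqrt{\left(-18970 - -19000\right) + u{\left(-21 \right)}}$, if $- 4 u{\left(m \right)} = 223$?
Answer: $\frac{i \sqrt{103}}{2} \approx 5.0744 i$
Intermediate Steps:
$u{\left(m \right)} = - \frac{223}{4}$ ($u{\left(m \right)} = \left(- \frac{1}{4}\right) 223 = - \frac{223}{4}$)
$\sqrt{\left(-18970 - -19000\right) + u{\left(-21 \right)}} = \sqrt{\left(-18970 - -19000\right) - \frac{223}{4}} = \sqrt{\left(-18970 + 19000\right) - \frac{223}{4}} = \sqrt{30 - \frac{223}{4}} = \sqrt{- \frac{103}{4}} = \frac{i \sqrt{103}}{2}$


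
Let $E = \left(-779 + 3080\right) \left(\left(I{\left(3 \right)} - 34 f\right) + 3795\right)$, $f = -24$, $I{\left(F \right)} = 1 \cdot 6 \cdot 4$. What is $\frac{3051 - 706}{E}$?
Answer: $\frac{469}{2133027} \approx 0.00021988$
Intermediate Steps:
$I{\left(F \right)} = 24$ ($I{\left(F \right)} = 6 \cdot 4 = 24$)
$E = 10665135$ ($E = \left(-779 + 3080\right) \left(\left(24 - -816\right) + 3795\right) = 2301 \left(\left(24 + 816\right) + 3795\right) = 2301 \left(840 + 3795\right) = 2301 \cdot 4635 = 10665135$)
$\frac{3051 - 706}{E} = \frac{3051 - 706}{10665135} = \left(3051 - 706\right) \frac{1}{10665135} = 2345 \cdot \frac{1}{10665135} = \frac{469}{2133027}$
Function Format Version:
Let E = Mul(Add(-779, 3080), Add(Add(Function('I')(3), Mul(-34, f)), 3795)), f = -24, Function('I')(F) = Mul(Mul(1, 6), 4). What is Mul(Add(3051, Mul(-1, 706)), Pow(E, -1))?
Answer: Rational(469, 2133027) ≈ 0.00021988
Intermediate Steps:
Function('I')(F) = 24 (Function('I')(F) = Mul(6, 4) = 24)
E = 10665135 (E = Mul(Add(-779, 3080), Add(Add(24, Mul(-34, -24)), 3795)) = Mul(2301, Add(Add(24, 816), 3795)) = Mul(2301, Add(840, 3795)) = Mul(2301, 4635) = 10665135)
Mul(Add(3051, Mul(-1, 706)), Pow(E, -1)) = Mul(Add(3051, Mul(-1, 706)), Pow(10665135, -1)) = Mul(Add(3051, -706), Rational(1, 10665135)) = Mul(2345, Rational(1, 10665135)) = Rational(469, 2133027)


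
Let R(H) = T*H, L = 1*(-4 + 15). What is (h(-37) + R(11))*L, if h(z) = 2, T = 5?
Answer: 627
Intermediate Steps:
L = 11 (L = 1*11 = 11)
R(H) = 5*H
(h(-37) + R(11))*L = (2 + 5*11)*11 = (2 + 55)*11 = 57*11 = 627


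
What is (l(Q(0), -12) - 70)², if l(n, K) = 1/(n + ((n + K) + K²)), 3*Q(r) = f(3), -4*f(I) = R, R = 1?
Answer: 3065172496/625681 ≈ 4898.9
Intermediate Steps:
f(I) = -¼ (f(I) = -¼*1 = -¼)
Q(r) = -1/12 (Q(r) = (⅓)*(-¼) = -1/12)
l(n, K) = 1/(K + K² + 2*n) (l(n, K) = 1/(n + ((K + n) + K²)) = 1/(n + (K + n + K²)) = 1/(K + K² + 2*n))
(l(Q(0), -12) - 70)² = (1/(-12 + (-12)² + 2*(-1/12)) - 70)² = (1/(-12 + 144 - ⅙) - 70)² = (1/(791/6) - 70)² = (6/791 - 70)² = (-55364/791)² = 3065172496/625681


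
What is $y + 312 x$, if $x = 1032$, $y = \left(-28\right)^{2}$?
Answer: $322768$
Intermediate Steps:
$y = 784$
$y + 312 x = 784 + 312 \cdot 1032 = 784 + 321984 = 322768$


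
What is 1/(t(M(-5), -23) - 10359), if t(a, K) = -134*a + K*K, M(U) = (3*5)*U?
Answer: 1/220 ≈ 0.0045455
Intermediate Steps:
M(U) = 15*U
t(a, K) = K**2 - 134*a (t(a, K) = -134*a + K**2 = K**2 - 134*a)
1/(t(M(-5), -23) - 10359) = 1/(((-23)**2 - 2010*(-5)) - 10359) = 1/((529 - 134*(-75)) - 10359) = 1/((529 + 10050) - 10359) = 1/(10579 - 10359) = 1/220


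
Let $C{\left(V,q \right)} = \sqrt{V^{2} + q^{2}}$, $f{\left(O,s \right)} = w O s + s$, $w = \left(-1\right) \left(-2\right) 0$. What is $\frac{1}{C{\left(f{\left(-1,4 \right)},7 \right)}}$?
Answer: $\frac{\sqrt{65}}{65} \approx 0.12403$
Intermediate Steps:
$w = 0$ ($w = 2 \cdot 0 = 0$)
$f{\left(O,s \right)} = s$ ($f{\left(O,s \right)} = 0 O s + s = 0 s + s = 0 + s = s$)
$\frac{1}{C{\left(f{\left(-1,4 \right)},7 \right)}} = \frac{1}{\sqrt{4^{2} + 7^{2}}} = \frac{1}{\sqrt{16 + 49}} = \frac{1}{\sqrt{65}} = \frac{\sqrt{65}}{65}$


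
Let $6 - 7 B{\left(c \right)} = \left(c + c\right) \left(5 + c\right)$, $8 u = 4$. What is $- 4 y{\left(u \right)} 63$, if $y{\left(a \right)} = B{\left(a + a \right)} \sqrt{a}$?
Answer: $108 \sqrt{2} \approx 152.74$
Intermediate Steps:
$u = \frac{1}{2}$ ($u = \frac{1}{8} \cdot 4 = \frac{1}{2} \approx 0.5$)
$B{\left(c \right)} = \frac{6}{7} - \frac{2 c \left(5 + c\right)}{7}$ ($B{\left(c \right)} = \frac{6}{7} - \frac{\left(c + c\right) \left(5 + c\right)}{7} = \frac{6}{7} - \frac{2 c \left(5 + c\right)}{7}$)
$y{\left(a \right)} = \sqrt{a} \left(\frac{6}{7} - \frac{20 a}{7} - \frac{8 a^{2}}{7}\right)$ ($y{\left(a \right)} = \left(\frac{6}{7} - \frac{10 \left(a + a\right)}{7} - \frac{2 \left(a + a\right)^{2}}{7}\right) \sqrt{a} = \left(\frac{6}{7} - \frac{10 \cdot 2 a}{7} - \frac{2 \left(2 a\right)^{2}}{7}\right) \sqrt{a} = \left(\frac{6}{7} - \frac{20 a}{7} - \frac{2 \cdot 4 a^{2}}{7}\right) \sqrt{a} = \left(\frac{6}{7} - \frac{20 a}{7} - \frac{8 a^{2}}{7}\right) \sqrt{a} = \sqrt{a} \left(\frac{6}{7} - \frac{20 a}{7} - \frac{8 a^{2}}{7}\right)$)
$- 4 y{\left(u \right)} 63 = - 4 \frac{2 \left(3 - 5 - \frac{4}{4}\right)}{7 \sqrt{2}} \cdot 63 = - 4 \frac{2 \frac{\sqrt{2}}{2} \left(3 - 5 - 1\right)}{7} \cdot 63 = - 4 \cdot \frac{2}{7} \frac{\sqrt{2}}{2} \left(-3\right) 63 = - 4 \left(- \frac{3 \sqrt{2}}{7}\right) 63 = \frac{12 \sqrt{2}}{7} \cdot 63 = 108 \sqrt{2}$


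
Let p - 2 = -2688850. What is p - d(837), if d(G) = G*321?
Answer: -2957525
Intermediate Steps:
p = -2688848 (p = 2 - 2688850 = -2688848)
d(G) = 321*G
p - d(837) = -2688848 - 321*837 = -2688848 - 1*268677 = -2688848 - 268677 = -2957525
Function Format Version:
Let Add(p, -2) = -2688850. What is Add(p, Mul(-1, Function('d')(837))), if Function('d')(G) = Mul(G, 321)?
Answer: -2957525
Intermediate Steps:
p = -2688848 (p = Add(2, -2688850) = -2688848)
Function('d')(G) = Mul(321, G)
Add(p, Mul(-1, Function('d')(837))) = Add(-2688848, Mul(-1, Mul(321, 837))) = Add(-2688848, Mul(-1, 268677)) = Add(-2688848, -268677) = -2957525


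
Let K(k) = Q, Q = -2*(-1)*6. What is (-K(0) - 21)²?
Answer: 1089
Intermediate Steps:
Q = 12 (Q = 2*6 = 12)
K(k) = 12
(-K(0) - 21)² = (-1*12 - 21)² = (-12 - 21)² = (-33)² = 1089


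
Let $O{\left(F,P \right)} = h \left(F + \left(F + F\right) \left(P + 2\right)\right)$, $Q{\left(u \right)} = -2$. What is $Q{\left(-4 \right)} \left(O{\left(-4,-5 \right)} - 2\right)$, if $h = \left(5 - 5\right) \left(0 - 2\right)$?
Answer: $4$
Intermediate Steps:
$h = 0$ ($h = 0 \left(-2\right) = 0$)
$O{\left(F,P \right)} = 0$ ($O{\left(F,P \right)} = 0 \left(F + \left(F + F\right) \left(P + 2\right)\right) = 0 \left(F + 2 F \left(2 + P\right)\right) = 0$)
$Q{\left(-4 \right)} \left(O{\left(-4,-5 \right)} - 2\right) = - 2 \left(0 - 2\right) = \left(-2\right) \left(-2\right) = 4$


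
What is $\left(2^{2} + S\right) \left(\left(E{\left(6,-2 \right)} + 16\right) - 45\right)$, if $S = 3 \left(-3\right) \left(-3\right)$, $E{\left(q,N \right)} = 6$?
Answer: $-713$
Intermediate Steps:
$S = 27$ ($S = \left(-9\right) \left(-3\right) = 27$)
$\left(2^{2} + S\right) \left(\left(E{\left(6,-2 \right)} + 16\right) - 45\right) = \left(2^{2} + 27\right) \left(\left(6 + 16\right) - 45\right) = \left(4 + 27\right) \left(22 - 45\right) = 31 \left(-23\right) = -713$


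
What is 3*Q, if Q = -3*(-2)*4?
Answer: 72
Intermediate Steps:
Q = 24 (Q = 6*4 = 24)
3*Q = 3*24 = 72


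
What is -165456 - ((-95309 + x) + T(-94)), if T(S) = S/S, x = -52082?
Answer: -18066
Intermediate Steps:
T(S) = 1
-165456 - ((-95309 + x) + T(-94)) = -165456 - ((-95309 - 52082) + 1) = -165456 - (-147391 + 1) = -165456 - 1*(-147390) = -165456 + 147390 = -18066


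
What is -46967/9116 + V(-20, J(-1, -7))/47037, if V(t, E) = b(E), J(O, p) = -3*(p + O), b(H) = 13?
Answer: -2209068271/428789292 ≈ -5.1519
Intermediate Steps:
J(O, p) = -3*O - 3*p (J(O, p) = -3*(O + p) = -3*O - 3*p)
V(t, E) = 13
-46967/9116 + V(-20, J(-1, -7))/47037 = -46967/9116 + 13/47037 = -2209068271/428789292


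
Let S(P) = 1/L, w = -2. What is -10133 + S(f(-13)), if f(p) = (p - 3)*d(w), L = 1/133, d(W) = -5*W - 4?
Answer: -10000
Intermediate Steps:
d(W) = -4 - 5*W
L = 1/133 ≈ 0.0075188
f(p) = -18 + 6*p (f(p) = (p - 3)*(-4 - 5*(-2)) = (-3 + p)*(-4 + 10) = (-3 + p)*6 = -18 + 6*p)
S(P) = 133 (S(P) = 1/(1/133) = 133)
-10133 + S(f(-13)) = -10133 + 133 = -10000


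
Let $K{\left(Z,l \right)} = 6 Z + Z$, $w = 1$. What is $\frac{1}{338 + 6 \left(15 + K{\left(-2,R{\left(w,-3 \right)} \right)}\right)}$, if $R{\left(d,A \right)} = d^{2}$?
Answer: $\frac{1}{344} \approx 0.002907$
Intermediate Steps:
$K{\left(Z,l \right)} = 7 Z$
$\frac{1}{338 + 6 \left(15 + K{\left(-2,R{\left(w,-3 \right)} \right)}\right)} = \frac{1}{338 + 6 \left(15 + 7 \left(-2\right)\right)} = \frac{1}{338 + 6 \left(15 - 14\right)} = \frac{1}{338 + 6 \cdot 1} = \frac{1}{338 + 6} = \frac{1}{344}$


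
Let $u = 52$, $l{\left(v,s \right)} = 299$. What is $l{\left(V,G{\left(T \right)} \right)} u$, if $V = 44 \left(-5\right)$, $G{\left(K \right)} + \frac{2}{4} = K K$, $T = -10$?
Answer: $15548$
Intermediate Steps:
$G{\left(K \right)} = - \frac{1}{2} + K^{2}$ ($G{\left(K \right)} = - \frac{1}{2} + K K = - \frac{1}{2} + K^{2}$)
$V = -220$
$l{\left(V,G{\left(T \right)} \right)} u = 299 \cdot 52 = 15548$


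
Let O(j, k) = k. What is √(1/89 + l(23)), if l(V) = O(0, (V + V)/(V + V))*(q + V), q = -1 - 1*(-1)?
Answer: 32*√178/89 ≈ 4.7970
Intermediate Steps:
q = 0 (q = -1 + 1 = 0)
l(V) = V (l(V) = ((V + V)/(V + V))*(0 + V) = ((2*V)/((2*V)))*V = ((2*V)*(1/(2*V)))*V = 1*V = V)
√(1/89 + l(23)) = √(1/89 + 23) = √(2048/89) = 32*√178/89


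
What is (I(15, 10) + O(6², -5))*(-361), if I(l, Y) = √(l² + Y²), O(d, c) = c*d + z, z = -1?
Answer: 65341 - 1805*√13 ≈ 58833.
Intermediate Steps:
O(d, c) = -1 + c*d (O(d, c) = c*d - 1 = -1 + c*d)
I(l, Y) = √(Y² + l²)
(I(15, 10) + O(6², -5))*(-361) = (√(10² + 15²) + (-1 - 5*6²))*(-361) = (√(100 + 225) + (-1 - 5*36))*(-361) = (√325 + (-1 - 180))*(-361) = (5*√13 - 181)*(-361) = (-181 + 5*√13)*(-361) = 65341 - 1805*√13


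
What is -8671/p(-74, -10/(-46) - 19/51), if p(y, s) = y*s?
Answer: -782391/1036 ≈ -755.20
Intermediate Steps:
p(y, s) = s*y
-8671/p(-74, -10/(-46) - 19/51) = -8671*(-1/(74*(-10/(-46) - 19/51))) = -8671*(-1/(74*(-10*(-1/46) - 19*1/51))) = -8671*(-1/(74*(5/23 - 19/51))) = -8671/((-182/1173*(-74))) = -8671/13468/1173 = -8671*1173/13468 = -782391/1036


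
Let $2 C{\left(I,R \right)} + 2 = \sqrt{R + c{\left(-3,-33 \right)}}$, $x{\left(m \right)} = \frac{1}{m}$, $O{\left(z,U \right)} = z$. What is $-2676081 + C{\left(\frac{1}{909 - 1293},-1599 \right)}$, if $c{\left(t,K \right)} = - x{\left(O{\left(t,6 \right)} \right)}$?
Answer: $-2676082 + \frac{i \sqrt{3597}}{3} \approx -2.6761 \cdot 10^{6} + 19.992 i$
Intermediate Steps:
$c{\left(t,K \right)} = - \frac{1}{t}$
$C{\left(I,R \right)} = -1 + \frac{\sqrt{\frac{1}{3} + R}}{2}$ ($C{\left(I,R \right)} = -1 + \frac{\sqrt{R - \frac{1}{-3}}}{2} = -1 + \frac{\sqrt{R - - \frac{1}{3}}}{2} = -1 + \frac{\sqrt{R + \frac{1}{3}}}{2} = -1 + \frac{\sqrt{\frac{1}{3} + R}}{2}$)
$-2676081 + C{\left(\frac{1}{909 - 1293},-1599 \right)} = -2676081 - \left(1 - \frac{\sqrt{3 + 9 \left(-1599\right)}}{6}\right) = -2676081 - \left(1 - \frac{\sqrt{3 - 14391}}{6}\right) = -2676081 - \left(1 - \frac{\sqrt{-14388}}{6}\right) = -2676081 - \left(1 - \frac{2 i \sqrt{3597}}{6}\right) = -2676081 - \left(1 - \frac{i \sqrt{3597}}{3}\right) = -2676082 + \frac{i \sqrt{3597}}{3}$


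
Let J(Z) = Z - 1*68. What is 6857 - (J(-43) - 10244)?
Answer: 17212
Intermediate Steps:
J(Z) = -68 + Z (J(Z) = Z - 68 = -68 + Z)
6857 - (J(-43) - 10244) = 6857 - ((-68 - 43) - 10244) = 6857 - (-111 - 10244) = 6857 - 1*(-10355) = 6857 + 10355 = 17212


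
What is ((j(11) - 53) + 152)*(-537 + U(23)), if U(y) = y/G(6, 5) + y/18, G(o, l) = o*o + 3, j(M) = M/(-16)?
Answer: -15151741/288 ≈ -52610.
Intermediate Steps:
j(M) = -M/16 (j(M) = M*(-1/16) = -M/16)
G(o, l) = 3 + o**2 (G(o, l) = o**2 + 3 = 3 + o**2)
U(y) = 19*y/234 (U(y) = y/(3 + 6**2) + y/18 = y/(3 + 36) + y*(1/18) = y/39 + y/18 = 19*y/234)
((j(11) - 53) + 152)*(-537 + U(23)) = ((-1/16*11 - 53) + 152)*(-537 + (19/234)*23) = ((-11/16 - 53) + 152)*(-537 + 437/234) = (-859/16 + 152)*(-125221/234) = (1573/16)*(-125221/234) = -15151741/288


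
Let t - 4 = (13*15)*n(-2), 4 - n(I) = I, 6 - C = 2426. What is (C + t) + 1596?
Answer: 350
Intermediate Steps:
C = -2420 (C = 6 - 1*2426 = 6 - 2426 = -2420)
n(I) = 4 - I
t = 1174 (t = 4 + (13*15)*(4 - 1*(-2)) = 4 + 195*(4 + 2) = 4 + 195*6 = 4 + 1170 = 1174)
(C + t) + 1596 = (-2420 + 1174) + 1596 = -1246 + 1596 = 350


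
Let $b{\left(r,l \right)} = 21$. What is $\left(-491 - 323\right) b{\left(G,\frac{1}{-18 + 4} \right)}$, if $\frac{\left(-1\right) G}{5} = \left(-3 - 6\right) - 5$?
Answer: $-17094$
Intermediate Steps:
$G = 70$ ($G = - 5 \left(\left(-3 - 6\right) - 5\right) = - 5 \left(-9 - 5\right) = \left(-5\right) \left(-14\right) = 70$)
$\left(-491 - 323\right) b{\left(G,\frac{1}{-18 + 4} \right)} = \left(-491 - 323\right) 21 = \left(-814\right) 21 = -17094$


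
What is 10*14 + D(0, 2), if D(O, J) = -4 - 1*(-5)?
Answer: 141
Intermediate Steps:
D(O, J) = 1 (D(O, J) = -4 + 5 = 1)
10*14 + D(0, 2) = 10*14 + 1 = 140 + 1 = 141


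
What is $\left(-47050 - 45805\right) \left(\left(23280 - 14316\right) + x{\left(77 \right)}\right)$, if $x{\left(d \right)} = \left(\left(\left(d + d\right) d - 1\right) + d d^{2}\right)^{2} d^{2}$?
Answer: $-120781932371801721720$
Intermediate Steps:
$x{\left(d \right)} = d^{2} \left(-1 + d^{3} + 2 d^{2}\right)^{2}$ ($x{\left(d \right)} = \left(\left(2 d d - 1\right) + d^{3}\right)^{2} d^{2} = \left(\left(2 d^{2} - 1\right) + d^{3}\right)^{2} d^{2} = \left(\left(-1 + 2 d^{2}\right) + d^{3}\right)^{2} d^{2} = \left(-1 + d^{3} + 2 d^{2}\right)^{2} d^{2} = d^{2} \left(-1 + d^{3} + 2 d^{2}\right)^{2}$)
$\left(-47050 - 45805\right) \left(\left(23280 - 14316\right) + x{\left(77 \right)}\right) = \left(-47050 - 45805\right) \left(\left(23280 - 14316\right) + 77^{2} \left(-1 + 77^{3} + 2 \cdot 77^{2}\right)^{2}\right) = - 92855 \left(\left(23280 - 14316\right) + 5929 \left(-1 + 456533 + 2 \cdot 5929\right)^{2}\right) = - 92855 \left(8964 + 5929 \left(-1 + 456533 + 11858\right)^{2}\right) = - 92855 \left(8964 + 5929 \cdot 468390^{2}\right) = - 92855 \left(8964 + 5929 \cdot 219389192100\right) = - 92855 \left(8964 + 1300758519960900\right) = \left(-92855\right) 1300758519969864 = -120781932371801721720$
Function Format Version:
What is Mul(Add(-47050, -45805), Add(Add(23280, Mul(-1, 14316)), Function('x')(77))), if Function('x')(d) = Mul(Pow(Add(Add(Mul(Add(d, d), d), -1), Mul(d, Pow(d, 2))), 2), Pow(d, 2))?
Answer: -120781932371801721720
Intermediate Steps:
Function('x')(d) = Mul(Pow(d, 2), Pow(Add(-1, Pow(d, 3), Mul(2, Pow(d, 2))), 2)) (Function('x')(d) = Mul(Pow(Add(Add(Mul(Mul(2, d), d), -1), Pow(d, 3)), 2), Pow(d, 2)) = Mul(Pow(Add(Add(Mul(2, Pow(d, 2)), -1), Pow(d, 3)), 2), Pow(d, 2)) = Mul(Pow(Add(Add(-1, Mul(2, Pow(d, 2))), Pow(d, 3)), 2), Pow(d, 2)) = Mul(Pow(Add(-1, Pow(d, 3), Mul(2, Pow(d, 2))), 2), Pow(d, 2)) = Mul(Pow(d, 2), Pow(Add(-1, Pow(d, 3), Mul(2, Pow(d, 2))), 2)))
Mul(Add(-47050, -45805), Add(Add(23280, Mul(-1, 14316)), Function('x')(77))) = Mul(Add(-47050, -45805), Add(Add(23280, Mul(-1, 14316)), Mul(Pow(77, 2), Pow(Add(-1, Pow(77, 3), Mul(2, Pow(77, 2))), 2)))) = Mul(-92855, Add(Add(23280, -14316), Mul(5929, Pow(Add(-1, 456533, Mul(2, 5929)), 2)))) = Mul(-92855, Add(8964, Mul(5929, Pow(Add(-1, 456533, 11858), 2)))) = Mul(-92855, Add(8964, Mul(5929, Pow(468390, 2)))) = Mul(-92855, Add(8964, Mul(5929, 219389192100))) = Mul(-92855, Add(8964, 1300758519960900)) = Mul(-92855, 1300758519969864) = -120781932371801721720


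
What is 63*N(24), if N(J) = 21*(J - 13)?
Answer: 14553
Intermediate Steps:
N(J) = -273 + 21*J (N(J) = 21*(-13 + J) = -273 + 21*J)
63*N(24) = 63*(-273 + 21*24) = 63*(-273 + 504) = 63*231 = 14553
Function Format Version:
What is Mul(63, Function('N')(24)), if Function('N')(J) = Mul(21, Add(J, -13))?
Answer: 14553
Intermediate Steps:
Function('N')(J) = Add(-273, Mul(21, J)) (Function('N')(J) = Mul(21, Add(-13, J)) = Add(-273, Mul(21, J)))
Mul(63, Function('N')(24)) = Mul(63, Add(-273, Mul(21, 24))) = Mul(63, Add(-273, 504)) = Mul(63, 231) = 14553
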